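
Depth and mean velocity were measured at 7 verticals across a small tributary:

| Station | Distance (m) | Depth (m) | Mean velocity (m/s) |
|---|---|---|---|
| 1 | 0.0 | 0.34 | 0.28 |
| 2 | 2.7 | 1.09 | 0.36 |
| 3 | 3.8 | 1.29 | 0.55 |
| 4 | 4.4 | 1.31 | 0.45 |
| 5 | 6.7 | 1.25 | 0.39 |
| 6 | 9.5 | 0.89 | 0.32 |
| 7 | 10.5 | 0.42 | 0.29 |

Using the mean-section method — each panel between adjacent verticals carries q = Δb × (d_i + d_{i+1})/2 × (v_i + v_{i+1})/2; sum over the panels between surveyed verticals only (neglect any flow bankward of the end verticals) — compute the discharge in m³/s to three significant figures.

4.10 m³/s

Panel 1-2: Δb = 2.7 m, d̄ = (0.34+1.09)/2 = 0.715, v̄ = (0.28+0.36)/2 = 0.32 → q = 2.7×0.715×0.32 = 0.6178 m³/s
Panel 2-3: Δb = 1.1 m, d̄ = (1.09+1.29)/2 = 1.19, v̄ = (0.36+0.55)/2 = 0.455 → q = 1.1×1.19×0.455 = 0.5956 m³/s
Panel 3-4: Δb = 0.6 m, d̄ = (1.29+1.31)/2 = 1.3, v̄ = (0.55+0.45)/2 = 0.5 → q = 0.6×1.3×0.5 = 0.3900 m³/s
Panel 4-5: Δb = 2.3 m, d̄ = (1.31+1.25)/2 = 1.28, v̄ = (0.45+0.39)/2 = 0.42 → q = 2.3×1.28×0.42 = 1.236 m³/s
Panel 5-6: Δb = 2.8 m, d̄ = (1.25+0.89)/2 = 1.07, v̄ = (0.39+0.32)/2 = 0.355 → q = 2.8×1.07×0.355 = 1.064 m³/s
Panel 6-7: Δb = 1 m, d̄ = (0.89+0.42)/2 = 0.655, v̄ = (0.32+0.29)/2 = 0.305 → q = 1×0.655×0.305 = 0.1998 m³/s
Q = Σ q = 4.103 m³/s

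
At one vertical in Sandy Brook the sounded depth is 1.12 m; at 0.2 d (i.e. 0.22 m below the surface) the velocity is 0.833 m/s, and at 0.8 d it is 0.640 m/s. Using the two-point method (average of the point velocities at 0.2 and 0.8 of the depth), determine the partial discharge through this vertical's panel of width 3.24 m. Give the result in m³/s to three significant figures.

v̄ = (0.833 + 0.640) / 2 = 0.7365 m/s
q = v̄ × d × w = 0.7365 × 1.12 × 3.24 = 2.673 m³/s

2.67 m³/s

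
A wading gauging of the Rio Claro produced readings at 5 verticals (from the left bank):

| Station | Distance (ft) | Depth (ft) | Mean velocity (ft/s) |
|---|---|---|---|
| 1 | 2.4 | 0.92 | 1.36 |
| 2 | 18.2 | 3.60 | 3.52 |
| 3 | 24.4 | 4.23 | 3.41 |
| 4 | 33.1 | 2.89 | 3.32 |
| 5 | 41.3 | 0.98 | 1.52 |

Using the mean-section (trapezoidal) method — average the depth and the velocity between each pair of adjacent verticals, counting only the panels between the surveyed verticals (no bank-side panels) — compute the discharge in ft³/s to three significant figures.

314 ft³/s

Panel 1-2: Δb = 15.8 ft, d̄ = (0.92+3.60)/2 = 2.26, v̄ = (1.36+3.52)/2 = 2.44 → q = 15.8×2.26×2.44 = 87.13 ft³/s
Panel 2-3: Δb = 6.2 ft, d̄ = (3.60+4.23)/2 = 3.915, v̄ = (3.52+3.41)/2 = 3.465 → q = 6.2×3.915×3.465 = 84.11 ft³/s
Panel 3-4: Δb = 8.7 ft, d̄ = (4.23+2.89)/2 = 3.56, v̄ = (3.41+3.32)/2 = 3.365 → q = 8.7×3.56×3.365 = 104.2 ft³/s
Panel 4-5: Δb = 8.2 ft, d̄ = (2.89+0.98)/2 = 1.935, v̄ = (3.32+1.52)/2 = 2.42 → q = 8.2×1.935×2.42 = 38.40 ft³/s
Q = Σ q = 313.9 ft³/s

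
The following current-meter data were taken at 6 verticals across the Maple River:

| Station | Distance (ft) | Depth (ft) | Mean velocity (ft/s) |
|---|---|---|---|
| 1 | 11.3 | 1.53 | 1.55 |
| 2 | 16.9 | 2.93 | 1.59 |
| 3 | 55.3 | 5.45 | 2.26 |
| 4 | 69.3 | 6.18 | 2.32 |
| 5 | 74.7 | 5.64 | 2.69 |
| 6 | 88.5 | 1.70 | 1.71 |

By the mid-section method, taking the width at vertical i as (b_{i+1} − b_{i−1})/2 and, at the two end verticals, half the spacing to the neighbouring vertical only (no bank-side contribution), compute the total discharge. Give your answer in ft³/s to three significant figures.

737 ft³/s

w_1 = (16.9 − 11.3)/2 = 2.8 ft; q_1 = 1.55 × 1.53 × 2.8 = 6.640 ft³/s
w_2 = (55.3 − 11.3)/2 = 22 ft; q_2 = 1.59 × 2.93 × 22 = 102.5 ft³/s
w_3 = (69.3 − 16.9)/2 = 26.2 ft; q_3 = 2.26 × 5.45 × 26.2 = 322.7 ft³/s
w_4 = (74.7 − 55.3)/2 = 9.7 ft; q_4 = 2.32 × 6.18 × 9.7 = 139.1 ft³/s
w_5 = (88.5 − 69.3)/2 = 9.6 ft; q_5 = 2.69 × 5.64 × 9.6 = 145.6 ft³/s
w_6 = (88.5 − 74.7)/2 = 6.9 ft; q_6 = 1.71 × 1.70 × 6.9 = 20.06 ft³/s
Q = Σ qᵢ = 736.6 ft³/s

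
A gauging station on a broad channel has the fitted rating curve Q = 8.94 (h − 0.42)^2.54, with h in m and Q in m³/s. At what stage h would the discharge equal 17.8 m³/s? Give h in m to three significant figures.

1.73 m

h − h₀ = (Q/C)^(1/b) = (17.8/8.94)^(1/2.54) = 1.311 m
h = 0.42 + 1.311 = 1.731 m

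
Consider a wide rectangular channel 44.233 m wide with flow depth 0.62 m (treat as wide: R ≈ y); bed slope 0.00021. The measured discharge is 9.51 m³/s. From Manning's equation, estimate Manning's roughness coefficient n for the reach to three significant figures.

0.0304

A = b·y = 44.233 × 0.62 = 27.42 m²
Wide channel: R ≈ y = 0.62 m
n = (1/Q)·A·R^(2/3)·S^(1/2) = (1/9.51) × 27.42 × 0.7271 × 0.01449 = 0.03039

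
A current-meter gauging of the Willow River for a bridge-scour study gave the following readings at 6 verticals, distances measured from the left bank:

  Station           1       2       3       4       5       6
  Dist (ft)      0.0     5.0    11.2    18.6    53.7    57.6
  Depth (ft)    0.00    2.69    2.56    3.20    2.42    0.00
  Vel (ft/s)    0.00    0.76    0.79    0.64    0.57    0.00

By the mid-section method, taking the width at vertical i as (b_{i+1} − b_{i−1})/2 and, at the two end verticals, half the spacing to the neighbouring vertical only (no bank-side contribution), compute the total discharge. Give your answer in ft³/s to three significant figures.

95.6 ft³/s

w_2 = (11.2 − 0.0)/2 = 5.6 ft; q_2 = 0.76 × 2.69 × 5.6 = 11.45 ft³/s
w_3 = (18.6 − 5.0)/2 = 6.8 ft; q_3 = 0.79 × 2.56 × 6.8 = 13.75 ft³/s
w_4 = (53.7 − 11.2)/2 = 21.25 ft; q_4 = 0.64 × 3.20 × 21.25 = 43.52 ft³/s
w_5 = (57.6 − 18.6)/2 = 19.5 ft; q_5 = 0.57 × 2.42 × 19.5 = 26.90 ft³/s
Stations 1, 6 contribute zero (depth or velocity is 0).
Q = Σ qᵢ = 95.62 ft³/s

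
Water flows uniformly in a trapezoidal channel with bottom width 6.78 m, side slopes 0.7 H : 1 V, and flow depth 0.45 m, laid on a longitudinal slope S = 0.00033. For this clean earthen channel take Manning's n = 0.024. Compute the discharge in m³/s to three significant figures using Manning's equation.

A = (b + z·y)·y = (6.78 + 0.7×0.45)×0.45 = 3.193 m²
P = b + 2y√(1+z²) = 6.78 + 2×0.45×√(1+0.7²) = 7.879 m
R = A/P = 3.193/7.879 = 0.4052 m
Q = (1/n)·A·R^(2/3)·S^(1/2) = (1/0.024) × 3.193 × 0.4052^(2/3) × 0.00033^(1/2) = 1.323 m³/s

1.32 m³/s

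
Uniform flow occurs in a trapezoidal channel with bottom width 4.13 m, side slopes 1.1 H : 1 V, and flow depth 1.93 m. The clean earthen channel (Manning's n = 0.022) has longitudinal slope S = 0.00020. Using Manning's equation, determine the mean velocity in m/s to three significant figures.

A = (b + z·y)·y = (4.13 + 1.1×1.93)×1.93 = 12.07 m²
P = b + 2y√(1+z²) = 4.13 + 2×1.93×√(1+1.1²) = 9.868 m
R = A/P = 12.07/9.868 = 1.223 m
Q = (1/n)·A·R^(2/3)·S^(1/2) = (1/0.022) × 12.07 × 1.223^(2/3) × 0.00020^(1/2) = 8.872 m³/s
V = Q/A = 8.872/12.07 = 0.7351 m/s

0.735 m/s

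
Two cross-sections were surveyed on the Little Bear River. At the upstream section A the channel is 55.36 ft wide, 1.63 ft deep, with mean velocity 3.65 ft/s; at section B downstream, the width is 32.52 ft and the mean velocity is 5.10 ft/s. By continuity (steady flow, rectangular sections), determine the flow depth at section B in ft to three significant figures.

Q = A₁V₁ = (55.36×1.63) × 3.65 = 329.4 ft³/s
d₂ = Q/(b₂ V₂) = 329.4/(32.52×5.10) = 1.986 ft

1.99 ft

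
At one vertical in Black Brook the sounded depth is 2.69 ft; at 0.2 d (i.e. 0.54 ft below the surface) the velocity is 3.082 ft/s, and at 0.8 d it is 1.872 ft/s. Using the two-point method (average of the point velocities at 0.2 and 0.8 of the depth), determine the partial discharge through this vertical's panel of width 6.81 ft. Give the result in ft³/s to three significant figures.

v̄ = (3.082 + 1.872) / 2 = 2.477 ft/s
q = v̄ × d × w = 2.477 × 2.69 × 6.81 = 45.38 ft³/s

45.4 ft³/s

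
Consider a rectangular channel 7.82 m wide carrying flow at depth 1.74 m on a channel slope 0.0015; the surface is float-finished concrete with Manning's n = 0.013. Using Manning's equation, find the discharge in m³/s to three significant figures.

45.9 m³/s

A = b·y = 7.82 × 1.74 = 13.61 m²
P = b + 2y = 7.82 + 2×1.74 = 11.30 m
R = A/P = 13.61/11.30 = 1.204 m
Q = (1/n)·A·R^(2/3)·S^(1/2) = (1/0.013) × 13.61 × 1.204^(2/3) × 0.0015^(1/2) = 45.88 m³/s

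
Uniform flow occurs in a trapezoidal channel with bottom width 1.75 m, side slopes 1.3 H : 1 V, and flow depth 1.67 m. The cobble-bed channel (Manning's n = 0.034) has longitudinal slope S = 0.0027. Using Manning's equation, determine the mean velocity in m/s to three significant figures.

A = (b + z·y)·y = (1.75 + 1.3×1.67)×1.67 = 6.548 m²
P = b + 2y√(1+z²) = 1.75 + 2×1.67×√(1+1.3²) = 7.228 m
R = A/P = 6.548/7.228 = 0.9059 m
Q = (1/n)·A·R^(2/3)·S^(1/2) = (1/0.034) × 6.548 × 0.9059^(2/3) × 0.0027^(1/2) = 9.369 m³/s
V = Q/A = 9.369/6.548 = 1.431 m/s

1.43 m/s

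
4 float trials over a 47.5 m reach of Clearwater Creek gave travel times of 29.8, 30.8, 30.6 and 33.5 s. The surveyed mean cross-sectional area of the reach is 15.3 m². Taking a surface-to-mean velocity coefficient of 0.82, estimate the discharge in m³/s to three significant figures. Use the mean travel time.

19.1 m³/s

t̄ = (29.8 + 30.8 + 30.6 + 33.5) / 4 = 31.175 s
v_surface = L / t̄ = 47.5 / 31.175 = 1.524 m/s
v_mean = 0.82 × 1.524 = 1.249 m/s
Q = A × v_mean = 15.3 × 1.249 = 19.12 m³/s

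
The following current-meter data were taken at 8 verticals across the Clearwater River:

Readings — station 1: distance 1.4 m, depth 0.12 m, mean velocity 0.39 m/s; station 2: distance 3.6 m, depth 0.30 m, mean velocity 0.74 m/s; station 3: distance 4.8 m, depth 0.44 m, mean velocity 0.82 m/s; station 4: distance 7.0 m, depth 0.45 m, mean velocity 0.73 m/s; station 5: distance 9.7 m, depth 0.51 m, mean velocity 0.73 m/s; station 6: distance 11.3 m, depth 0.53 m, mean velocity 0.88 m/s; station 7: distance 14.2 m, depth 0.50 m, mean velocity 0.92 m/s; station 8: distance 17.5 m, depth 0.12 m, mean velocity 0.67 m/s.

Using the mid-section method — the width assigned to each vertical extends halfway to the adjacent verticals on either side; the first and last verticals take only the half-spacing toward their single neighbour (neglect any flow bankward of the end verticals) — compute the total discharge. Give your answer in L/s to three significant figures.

w_1 = (3.6 − 1.4)/2 = 1.1 m; q_1 = 0.39 × 0.12 × 1.1 = 0.05148 m³/s
w_2 = (4.8 − 1.4)/2 = 1.7 m; q_2 = 0.74 × 0.30 × 1.7 = 0.3774 m³/s
w_3 = (7.0 − 3.6)/2 = 1.7 m; q_3 = 0.82 × 0.44 × 1.7 = 0.6134 m³/s
w_4 = (9.7 − 4.8)/2 = 2.45 m; q_4 = 0.73 × 0.45 × 2.45 = 0.8048 m³/s
w_5 = (11.3 − 7.0)/2 = 2.15 m; q_5 = 0.73 × 0.51 × 2.15 = 0.8004 m³/s
w_6 = (14.2 − 9.7)/2 = 2.25 m; q_6 = 0.88 × 0.53 × 2.25 = 1.049 m³/s
w_7 = (17.5 − 11.3)/2 = 3.1 m; q_7 = 0.92 × 0.50 × 3.1 = 1.426 m³/s
w_8 = (17.5 − 14.2)/2 = 1.65 m; q_8 = 0.67 × 0.12 × 1.65 = 0.1327 m³/s
Q = Σ qᵢ = 5.256 m³/s
= 5.256 × 1000 = 5256 L/s

5260 L/s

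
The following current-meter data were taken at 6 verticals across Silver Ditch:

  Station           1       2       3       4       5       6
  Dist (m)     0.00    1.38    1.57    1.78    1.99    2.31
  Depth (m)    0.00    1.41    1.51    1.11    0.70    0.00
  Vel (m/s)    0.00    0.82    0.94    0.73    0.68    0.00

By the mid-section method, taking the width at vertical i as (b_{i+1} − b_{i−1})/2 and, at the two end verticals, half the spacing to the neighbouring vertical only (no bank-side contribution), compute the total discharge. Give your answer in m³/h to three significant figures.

5360 m³/h

w_2 = (1.57 − 0.00)/2 = 0.785 m; q_2 = 0.82 × 1.41 × 0.785 = 0.9076 m³/s
w_3 = (1.78 − 1.38)/2 = 0.2 m; q_3 = 0.94 × 1.51 × 0.2 = 0.2839 m³/s
w_4 = (1.99 − 1.57)/2 = 0.21 m; q_4 = 0.73 × 1.11 × 0.21 = 0.1702 m³/s
w_5 = (2.31 − 1.78)/2 = 0.265 m; q_5 = 0.68 × 0.70 × 0.265 = 0.1261 m³/s
Stations 1, 6 contribute zero (depth or velocity is 0).
Q = Σ qᵢ = 1.488 m³/s
= 1.488 × 3600 = 5356 m³/h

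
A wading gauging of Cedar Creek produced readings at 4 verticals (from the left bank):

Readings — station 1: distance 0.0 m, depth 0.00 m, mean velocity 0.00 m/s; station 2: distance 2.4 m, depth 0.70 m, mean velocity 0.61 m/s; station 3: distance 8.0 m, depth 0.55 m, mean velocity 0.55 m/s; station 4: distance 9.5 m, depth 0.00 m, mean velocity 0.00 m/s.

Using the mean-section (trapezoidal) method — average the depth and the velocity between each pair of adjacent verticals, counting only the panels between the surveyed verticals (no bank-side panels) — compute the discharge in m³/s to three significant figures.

2.40 m³/s

Panel 1-2: Δb = 2.4 m, d̄ = (0.00+0.70)/2 = 0.35, v̄ = (0.00+0.61)/2 = 0.305 → q = 2.4×0.35×0.305 = 0.2562 m³/s
Panel 2-3: Δb = 5.6 m, d̄ = (0.70+0.55)/2 = 0.625, v̄ = (0.61+0.55)/2 = 0.58 → q = 5.6×0.625×0.58 = 2.030 m³/s
Panel 3-4: Δb = 1.5 m, d̄ = (0.55+0.00)/2 = 0.275, v̄ = (0.55+0.00)/2 = 0.275 → q = 1.5×0.275×0.275 = 0.1134 m³/s
Q = Σ q = 2.400 m³/s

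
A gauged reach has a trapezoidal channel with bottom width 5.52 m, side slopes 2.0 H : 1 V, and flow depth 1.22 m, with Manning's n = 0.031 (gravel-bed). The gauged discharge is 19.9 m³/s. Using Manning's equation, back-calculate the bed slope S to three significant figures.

A = (b + z·y)·y = (5.52 + 2.0×1.22)×1.22 = 9.711 m²
P = b + 2y√(1+z²) = 5.52 + 2×1.22×√(1+2.0²) = 10.98 m
R = A/P = 9.711/10.98 = 0.8848 m
S = (Q·n / (1·A·R^(2/3)))² = (19.9×0.031 / (1×9.711×0.9216))² = 0.004751

0.00475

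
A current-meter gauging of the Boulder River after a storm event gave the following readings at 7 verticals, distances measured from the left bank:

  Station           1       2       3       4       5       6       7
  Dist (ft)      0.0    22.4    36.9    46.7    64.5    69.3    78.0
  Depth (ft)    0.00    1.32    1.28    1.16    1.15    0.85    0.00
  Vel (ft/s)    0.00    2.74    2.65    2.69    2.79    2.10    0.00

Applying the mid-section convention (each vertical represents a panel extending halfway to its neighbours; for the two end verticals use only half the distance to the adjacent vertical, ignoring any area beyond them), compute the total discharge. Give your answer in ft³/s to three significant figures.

w_2 = (36.9 − 0.0)/2 = 18.45 ft; q_2 = 2.74 × 1.32 × 18.45 = 66.73 ft³/s
w_3 = (46.7 − 22.4)/2 = 12.15 ft; q_3 = 2.65 × 1.28 × 12.15 = 41.21 ft³/s
w_4 = (64.5 − 36.9)/2 = 13.8 ft; q_4 = 2.69 × 1.16 × 13.8 = 43.06 ft³/s
w_5 = (69.3 − 46.7)/2 = 11.3 ft; q_5 = 2.79 × 1.15 × 11.3 = 36.26 ft³/s
w_6 = (78.0 − 64.5)/2 = 6.75 ft; q_6 = 2.10 × 0.85 × 6.75 = 12.05 ft³/s
Stations 1, 7 contribute zero (depth or velocity is 0).
Q = Σ qᵢ = 199.3 ft³/s

199 ft³/s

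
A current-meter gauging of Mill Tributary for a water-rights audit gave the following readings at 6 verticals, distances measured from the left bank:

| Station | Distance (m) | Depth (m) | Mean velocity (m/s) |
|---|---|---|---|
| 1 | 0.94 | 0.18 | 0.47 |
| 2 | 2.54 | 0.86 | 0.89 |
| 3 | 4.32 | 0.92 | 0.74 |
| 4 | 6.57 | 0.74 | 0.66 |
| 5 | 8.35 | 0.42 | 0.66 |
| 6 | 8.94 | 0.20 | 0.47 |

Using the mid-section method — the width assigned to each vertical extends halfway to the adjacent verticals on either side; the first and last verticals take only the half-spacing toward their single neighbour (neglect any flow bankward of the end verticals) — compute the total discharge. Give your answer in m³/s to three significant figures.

4.07 m³/s

w_1 = (2.54 − 0.94)/2 = 0.8 m; q_1 = 0.47 × 0.18 × 0.8 = 0.06768 m³/s
w_2 = (4.32 − 0.94)/2 = 1.69 m; q_2 = 0.89 × 0.86 × 1.69 = 1.294 m³/s
w_3 = (6.57 − 2.54)/2 = 2.015 m; q_3 = 0.74 × 0.92 × 2.015 = 1.372 m³/s
w_4 = (8.35 − 4.32)/2 = 2.015 m; q_4 = 0.66 × 0.74 × 2.015 = 0.9841 m³/s
w_5 = (8.94 − 6.57)/2 = 1.185 m; q_5 = 0.66 × 0.42 × 1.185 = 0.3285 m³/s
w_6 = (8.94 − 8.35)/2 = 0.295 m; q_6 = 0.47 × 0.20 × 0.295 = 0.02773 m³/s
Q = Σ qᵢ = 4.073 m³/s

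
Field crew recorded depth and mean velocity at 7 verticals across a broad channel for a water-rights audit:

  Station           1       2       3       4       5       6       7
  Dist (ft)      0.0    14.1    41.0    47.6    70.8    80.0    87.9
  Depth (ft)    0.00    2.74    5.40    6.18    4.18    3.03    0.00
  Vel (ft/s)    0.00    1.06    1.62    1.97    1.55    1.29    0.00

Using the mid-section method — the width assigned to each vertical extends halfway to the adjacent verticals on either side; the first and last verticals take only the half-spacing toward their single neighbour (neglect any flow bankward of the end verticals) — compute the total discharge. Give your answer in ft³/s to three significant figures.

w_2 = (41.0 − 0.0)/2 = 20.5 ft; q_2 = 1.06 × 2.74 × 20.5 = 59.54 ft³/s
w_3 = (47.6 − 14.1)/2 = 16.75 ft; q_3 = 1.62 × 5.40 × 16.75 = 146.5 ft³/s
w_4 = (70.8 − 41.0)/2 = 14.9 ft; q_4 = 1.97 × 6.18 × 14.9 = 181.4 ft³/s
w_5 = (80.0 − 47.6)/2 = 16.2 ft; q_5 = 1.55 × 4.18 × 16.2 = 105.0 ft³/s
w_6 = (87.9 − 70.8)/2 = 8.55 ft; q_6 = 1.29 × 3.03 × 8.55 = 33.42 ft³/s
Stations 1, 7 contribute zero (depth or velocity is 0).
Q = Σ qᵢ = 525.8 ft³/s

526 ft³/s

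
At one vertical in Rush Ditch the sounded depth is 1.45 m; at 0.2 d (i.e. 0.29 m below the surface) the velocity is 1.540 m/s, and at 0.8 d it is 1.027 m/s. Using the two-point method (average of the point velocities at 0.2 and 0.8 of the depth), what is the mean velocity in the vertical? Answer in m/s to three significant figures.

1.28 m/s

v̄ = (1.540 + 1.027) / 2 = 1.284 m/s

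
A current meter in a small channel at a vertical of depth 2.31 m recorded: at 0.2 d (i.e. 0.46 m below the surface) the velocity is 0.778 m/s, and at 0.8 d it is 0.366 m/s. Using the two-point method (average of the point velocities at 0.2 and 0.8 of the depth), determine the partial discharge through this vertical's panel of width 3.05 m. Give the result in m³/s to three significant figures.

4.03 m³/s

v̄ = (0.778 + 0.366) / 2 = 0.5720 m/s
q = v̄ × d × w = 0.5720 × 2.31 × 3.05 = 4.030 m³/s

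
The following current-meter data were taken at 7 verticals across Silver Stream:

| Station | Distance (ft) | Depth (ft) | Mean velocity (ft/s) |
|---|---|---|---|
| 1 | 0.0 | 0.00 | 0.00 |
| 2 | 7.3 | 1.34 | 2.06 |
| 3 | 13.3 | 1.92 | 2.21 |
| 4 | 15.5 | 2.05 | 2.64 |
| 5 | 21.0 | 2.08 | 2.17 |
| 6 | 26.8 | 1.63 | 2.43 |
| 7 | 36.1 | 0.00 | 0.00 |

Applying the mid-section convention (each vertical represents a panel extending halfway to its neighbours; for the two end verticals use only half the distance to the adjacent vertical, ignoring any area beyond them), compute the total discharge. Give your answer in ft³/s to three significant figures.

w_2 = (13.3 − 0.0)/2 = 6.65 ft; q_2 = 2.06 × 1.34 × 6.65 = 18.36 ft³/s
w_3 = (15.5 − 7.3)/2 = 4.1 ft; q_3 = 2.21 × 1.92 × 4.1 = 17.40 ft³/s
w_4 = (21.0 − 13.3)/2 = 3.85 ft; q_4 = 2.64 × 2.05 × 3.85 = 20.84 ft³/s
w_5 = (26.8 − 15.5)/2 = 5.65 ft; q_5 = 2.17 × 2.08 × 5.65 = 25.50 ft³/s
w_6 = (36.1 − 21.0)/2 = 7.55 ft; q_6 = 2.43 × 1.63 × 7.55 = 29.90 ft³/s
Stations 1, 7 contribute zero (depth or velocity is 0).
Q = Σ qᵢ = 112.0 ft³/s

112 ft³/s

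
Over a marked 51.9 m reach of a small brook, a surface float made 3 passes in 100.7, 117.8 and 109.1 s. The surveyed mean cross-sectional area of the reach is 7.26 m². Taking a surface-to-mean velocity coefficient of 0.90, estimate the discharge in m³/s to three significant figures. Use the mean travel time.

3.11 m³/s

t̄ = (100.7 + 117.8 + 109.1) / 3 = 109.2 s
v_surface = L / t̄ = 51.9 / 109.2 = 0.4753 m/s
v_mean = 0.90 × 0.4753 = 0.4277 m/s
Q = A × v_mean = 7.26 × 0.4277 = 3.105 m³/s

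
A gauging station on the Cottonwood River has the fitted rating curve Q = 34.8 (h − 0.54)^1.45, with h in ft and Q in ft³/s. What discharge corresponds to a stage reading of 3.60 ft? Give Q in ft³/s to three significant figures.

Q = 34.8 × (3.60 − 0.54)^1.45 = 34.8 × 3.06^1.45 = 176.1 ft³/s

176 ft³/s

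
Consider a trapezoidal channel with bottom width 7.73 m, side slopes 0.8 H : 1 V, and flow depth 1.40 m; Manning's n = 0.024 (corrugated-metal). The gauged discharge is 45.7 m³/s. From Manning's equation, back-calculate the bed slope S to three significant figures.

0.00694

A = (b + z·y)·y = (7.73 + 0.8×1.40)×1.40 = 12.39 m²
P = b + 2y√(1+z²) = 7.73 + 2×1.40×√(1+0.8²) = 11.32 m
R = A/P = 12.39/11.32 = 1.095 m
S = (Q·n / (1·A·R^(2/3)))² = (45.7×0.024 / (1×12.39×1.062))² = 0.006944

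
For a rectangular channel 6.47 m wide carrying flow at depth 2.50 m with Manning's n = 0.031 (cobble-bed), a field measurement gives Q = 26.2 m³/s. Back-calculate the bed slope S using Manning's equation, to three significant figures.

A = b·y = 6.47 × 2.50 = 16.18 m²
P = b + 2y = 6.47 + 2×2.50 = 11.47 m
R = A/P = 16.18/11.47 = 1.410 m
S = (Q·n / (1·A·R^(2/3)))² = (26.2×0.031 / (1×16.18×1.258))² = 0.001594

0.00159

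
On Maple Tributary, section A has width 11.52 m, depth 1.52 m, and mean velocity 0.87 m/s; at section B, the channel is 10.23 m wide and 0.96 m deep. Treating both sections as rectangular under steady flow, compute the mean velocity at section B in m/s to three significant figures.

1.55 m/s

Q = A₁V₁ = (11.52×1.52) × 0.87 = 15.23 m³/s
A₂ = 10.23 × 0.96 = 9.821 m²
V₂ = Q/A₂ = 15.23/9.821 = 1.551 m/s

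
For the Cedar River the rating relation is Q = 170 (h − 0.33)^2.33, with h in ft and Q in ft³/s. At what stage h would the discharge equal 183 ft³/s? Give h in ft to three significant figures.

1.36 ft

h − h₀ = (Q/C)^(1/b) = (183/170)^(1/2.33) = 1.032 ft
h = 0.33 + 1.032 = 1.362 ft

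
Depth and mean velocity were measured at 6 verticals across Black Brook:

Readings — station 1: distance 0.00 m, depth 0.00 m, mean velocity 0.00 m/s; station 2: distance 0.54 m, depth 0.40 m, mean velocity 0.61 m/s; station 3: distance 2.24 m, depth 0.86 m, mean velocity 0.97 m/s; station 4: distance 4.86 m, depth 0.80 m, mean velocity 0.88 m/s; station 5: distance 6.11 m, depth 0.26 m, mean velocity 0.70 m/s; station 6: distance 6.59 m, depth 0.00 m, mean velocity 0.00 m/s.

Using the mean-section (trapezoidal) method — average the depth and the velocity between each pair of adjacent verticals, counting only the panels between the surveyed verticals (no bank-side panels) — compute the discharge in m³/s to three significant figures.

Panel 1-2: Δb = 0.54 m, d̄ = (0.00+0.40)/2 = 0.2, v̄ = (0.00+0.61)/2 = 0.305 → q = 0.54×0.2×0.305 = 0.03294 m³/s
Panel 2-3: Δb = 1.7 m, d̄ = (0.40+0.86)/2 = 0.63, v̄ = (0.61+0.97)/2 = 0.79 → q = 1.7×0.63×0.79 = 0.8461 m³/s
Panel 3-4: Δb = 2.62 m, d̄ = (0.86+0.80)/2 = 0.83, v̄ = (0.97+0.88)/2 = 0.925 → q = 2.62×0.83×0.925 = 2.012 m³/s
Panel 4-5: Δb = 1.25 m, d̄ = (0.80+0.26)/2 = 0.53, v̄ = (0.88+0.70)/2 = 0.79 → q = 1.25×0.53×0.79 = 0.5234 m³/s
Panel 5-6: Δb = 0.48 m, d̄ = (0.26+0.00)/2 = 0.13, v̄ = (0.70+0.00)/2 = 0.35 → q = 0.48×0.13×0.35 = 0.02184 m³/s
Q = Σ q = 3.436 m³/s

3.44 m³/s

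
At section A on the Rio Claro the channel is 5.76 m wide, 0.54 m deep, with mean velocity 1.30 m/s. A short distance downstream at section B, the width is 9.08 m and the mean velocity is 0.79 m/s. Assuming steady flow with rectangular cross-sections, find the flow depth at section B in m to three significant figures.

Q = A₁V₁ = (5.76×0.54) × 1.30 = 4.044 m³/s
d₂ = Q/(b₂ V₂) = 4.044/(9.08×0.79) = 0.5637 m

0.564 m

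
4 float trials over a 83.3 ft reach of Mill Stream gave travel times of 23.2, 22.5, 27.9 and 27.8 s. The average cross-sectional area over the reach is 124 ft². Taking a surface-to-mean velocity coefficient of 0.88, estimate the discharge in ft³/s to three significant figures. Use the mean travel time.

t̄ = (23.2 + 22.5 + 27.9 + 27.8) / 4 = 25.35 s
v_surface = L / t̄ = 83.3 / 25.35 = 3.286 ft/s
v_mean = 0.88 × 3.286 = 2.892 ft/s
Q = A × v_mean = 124 × 2.892 = 358.6 ft³/s

359 ft³/s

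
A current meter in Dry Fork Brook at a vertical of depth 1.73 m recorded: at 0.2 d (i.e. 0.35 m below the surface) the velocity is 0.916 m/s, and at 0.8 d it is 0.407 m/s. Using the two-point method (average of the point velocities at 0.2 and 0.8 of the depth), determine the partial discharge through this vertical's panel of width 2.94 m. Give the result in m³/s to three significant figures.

3.36 m³/s

v̄ = (0.916 + 0.407) / 2 = 0.6615 m/s
q = v̄ × d × w = 0.6615 × 1.73 × 2.94 = 3.365 m³/s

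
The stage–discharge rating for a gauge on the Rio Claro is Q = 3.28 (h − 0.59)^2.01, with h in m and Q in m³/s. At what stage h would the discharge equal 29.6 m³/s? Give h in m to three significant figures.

h − h₀ = (Q/C)^(1/b) = (29.6/3.28)^(1/2.01) = 2.988 m
h = 0.59 + 2.988 = 3.578 m

3.58 m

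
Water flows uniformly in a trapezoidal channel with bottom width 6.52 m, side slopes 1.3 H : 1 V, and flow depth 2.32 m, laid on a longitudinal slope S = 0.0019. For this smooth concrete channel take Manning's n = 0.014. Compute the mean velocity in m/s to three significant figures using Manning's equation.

A = (b + z·y)·y = (6.52 + 1.3×2.32)×2.32 = 22.12 m²
P = b + 2y√(1+z²) = 6.52 + 2×2.32×√(1+1.3²) = 14.13 m
R = A/P = 22.12/14.13 = 1.566 m
Q = (1/n)·A·R^(2/3)·S^(1/2) = (1/0.014) × 22.12 × 1.566^(2/3) × 0.0019^(1/2) = 92.88 m³/s
V = Q/A = 92.88/22.12 = 4.198 m/s

4.20 m/s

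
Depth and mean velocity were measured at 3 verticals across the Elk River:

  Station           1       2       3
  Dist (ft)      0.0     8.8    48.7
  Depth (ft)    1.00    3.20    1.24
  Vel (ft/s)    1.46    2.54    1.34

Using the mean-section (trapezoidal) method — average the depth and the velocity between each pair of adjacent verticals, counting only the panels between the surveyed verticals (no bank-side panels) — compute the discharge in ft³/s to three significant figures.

Panel 1-2: Δb = 8.8 ft, d̄ = (1.00+3.20)/2 = 2.1, v̄ = (1.46+2.54)/2 = 2 → q = 8.8×2.1×2 = 36.96 ft³/s
Panel 2-3: Δb = 39.9 ft, d̄ = (3.20+1.24)/2 = 2.22, v̄ = (2.54+1.34)/2 = 1.94 → q = 39.9×2.22×1.94 = 171.8 ft³/s
Q = Σ q = 208.8 ft³/s

209 ft³/s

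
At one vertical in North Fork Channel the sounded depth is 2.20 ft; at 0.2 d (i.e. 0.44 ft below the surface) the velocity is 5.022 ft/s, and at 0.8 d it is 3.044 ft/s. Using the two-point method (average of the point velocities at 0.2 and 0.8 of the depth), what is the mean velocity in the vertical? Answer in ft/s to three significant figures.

v̄ = (5.022 + 3.044) / 2 = 4.033 ft/s

4.03 ft/s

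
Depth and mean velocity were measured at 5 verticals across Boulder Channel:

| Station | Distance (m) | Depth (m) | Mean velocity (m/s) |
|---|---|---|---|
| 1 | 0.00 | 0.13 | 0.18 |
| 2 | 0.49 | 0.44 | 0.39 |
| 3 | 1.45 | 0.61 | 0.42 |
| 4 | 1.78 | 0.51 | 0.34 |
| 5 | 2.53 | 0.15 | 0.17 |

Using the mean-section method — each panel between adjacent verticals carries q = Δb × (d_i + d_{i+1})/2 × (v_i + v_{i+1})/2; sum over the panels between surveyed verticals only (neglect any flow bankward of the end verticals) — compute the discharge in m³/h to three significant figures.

Panel 1-2: Δb = 0.49 m, d̄ = (0.13+0.44)/2 = 0.285, v̄ = (0.18+0.39)/2 = 0.285 → q = 0.49×0.285×0.285 = 0.03980 m³/s
Panel 2-3: Δb = 0.96 m, d̄ = (0.44+0.61)/2 = 0.525, v̄ = (0.39+0.42)/2 = 0.405 → q = 0.96×0.525×0.405 = 0.2041 m³/s
Panel 3-4: Δb = 0.33 m, d̄ = (0.61+0.51)/2 = 0.56, v̄ = (0.42+0.34)/2 = 0.38 → q = 0.33×0.56×0.38 = 0.07022 m³/s
Panel 4-5: Δb = 0.75 m, d̄ = (0.51+0.15)/2 = 0.33, v̄ = (0.34+0.17)/2 = 0.255 → q = 0.75×0.33×0.255 = 0.06311 m³/s
Q = Σ q = 0.3773 m³/s
= 0.3773 × 3600 = 1358 m³/h

1360 m³/h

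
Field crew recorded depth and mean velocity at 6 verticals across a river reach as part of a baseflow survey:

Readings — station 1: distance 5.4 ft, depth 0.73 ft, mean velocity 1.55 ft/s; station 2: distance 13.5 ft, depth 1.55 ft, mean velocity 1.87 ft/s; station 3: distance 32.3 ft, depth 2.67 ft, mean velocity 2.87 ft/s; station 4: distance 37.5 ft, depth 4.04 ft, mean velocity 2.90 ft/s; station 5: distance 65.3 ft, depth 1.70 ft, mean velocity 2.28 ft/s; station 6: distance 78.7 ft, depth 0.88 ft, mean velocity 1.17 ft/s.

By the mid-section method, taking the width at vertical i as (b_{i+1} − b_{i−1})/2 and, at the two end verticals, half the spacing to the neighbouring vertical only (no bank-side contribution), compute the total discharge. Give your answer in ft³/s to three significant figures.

416 ft³/s

w_1 = (13.5 − 5.4)/2 = 4.05 ft; q_1 = 1.55 × 0.73 × 4.05 = 4.583 ft³/s
w_2 = (32.3 − 5.4)/2 = 13.45 ft; q_2 = 1.87 × 1.55 × 13.45 = 38.98 ft³/s
w_3 = (37.5 − 13.5)/2 = 12 ft; q_3 = 2.87 × 2.67 × 12 = 91.95 ft³/s
w_4 = (65.3 − 32.3)/2 = 16.5 ft; q_4 = 2.90 × 4.04 × 16.5 = 193.3 ft³/s
w_5 = (78.7 − 37.5)/2 = 20.6 ft; q_5 = 2.28 × 1.70 × 20.6 = 79.85 ft³/s
w_6 = (78.7 − 65.3)/2 = 6.7 ft; q_6 = 1.17 × 0.88 × 6.7 = 6.898 ft³/s
Q = Σ qᵢ = 415.6 ft³/s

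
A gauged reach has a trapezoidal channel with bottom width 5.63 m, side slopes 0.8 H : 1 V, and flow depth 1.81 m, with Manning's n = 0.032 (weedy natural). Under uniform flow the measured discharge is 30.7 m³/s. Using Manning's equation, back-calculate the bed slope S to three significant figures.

0.00438

A = (b + z·y)·y = (5.63 + 0.8×1.81)×1.81 = 12.81 m²
P = b + 2y√(1+z²) = 5.63 + 2×1.81×√(1+0.8²) = 10.27 m
R = A/P = 12.81/10.27 = 1.248 m
S = (Q·n / (1·A·R^(2/3)))² = (30.7×0.032 / (1×12.81×1.159))² = 0.004377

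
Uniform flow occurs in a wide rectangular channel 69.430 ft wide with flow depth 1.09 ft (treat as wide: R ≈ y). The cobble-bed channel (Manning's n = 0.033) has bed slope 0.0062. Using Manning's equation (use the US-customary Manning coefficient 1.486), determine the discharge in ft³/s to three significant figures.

284 ft³/s

A = b·y = 69.430 × 1.09 = 75.68 ft²
Wide channel: R ≈ y = 1.09 ft
Q = (1.486/n)·A·R^(2/3)·S^(1/2) = (1.486/0.033) × 75.68 × 1.090^(2/3) × 0.0062^(1/2) = 284.2 ft³/s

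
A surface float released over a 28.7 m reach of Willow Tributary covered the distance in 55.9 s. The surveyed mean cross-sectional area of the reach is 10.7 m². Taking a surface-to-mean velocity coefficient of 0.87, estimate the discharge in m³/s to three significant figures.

4.78 m³/s

v_surface = L / t̄ = 28.7 / 55.9 = 0.5134 m/s
v_mean = 0.87 × 0.5134 = 0.4467 m/s
Q = A × v_mean = 10.7 × 0.4467 = 4.779 m³/s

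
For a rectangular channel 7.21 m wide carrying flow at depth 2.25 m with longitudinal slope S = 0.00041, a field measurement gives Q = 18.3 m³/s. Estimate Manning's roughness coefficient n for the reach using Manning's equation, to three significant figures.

A = b·y = 7.21 × 2.25 = 16.22 m²
P = b + 2y = 7.21 + 2×2.25 = 11.71 m
R = A/P = 16.22/11.71 = 1.385 m
n = (1/Q)·A·R^(2/3)·S^(1/2) = (1/18.3) × 16.22 × 1.243 × 0.02025 = 0.02231

0.0223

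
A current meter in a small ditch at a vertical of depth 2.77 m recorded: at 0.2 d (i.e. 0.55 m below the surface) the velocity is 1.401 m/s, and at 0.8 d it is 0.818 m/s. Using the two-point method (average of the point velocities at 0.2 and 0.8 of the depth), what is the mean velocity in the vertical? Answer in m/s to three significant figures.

1.11 m/s

v̄ = (1.401 + 0.818) / 2 = 1.110 m/s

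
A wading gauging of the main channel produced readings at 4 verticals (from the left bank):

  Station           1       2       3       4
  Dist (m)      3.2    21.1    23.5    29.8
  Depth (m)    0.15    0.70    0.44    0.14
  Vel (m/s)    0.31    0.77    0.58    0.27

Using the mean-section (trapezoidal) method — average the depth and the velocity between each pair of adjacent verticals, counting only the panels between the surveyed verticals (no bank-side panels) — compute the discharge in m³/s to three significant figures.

Panel 1-2: Δb = 17.9 m, d̄ = (0.15+0.70)/2 = 0.425, v̄ = (0.31+0.77)/2 = 0.54 → q = 17.9×0.425×0.54 = 4.108 m³/s
Panel 2-3: Δb = 2.4 m, d̄ = (0.70+0.44)/2 = 0.57, v̄ = (0.77+0.58)/2 = 0.675 → q = 2.4×0.57×0.675 = 0.9234 m³/s
Panel 3-4: Δb = 6.3 m, d̄ = (0.44+0.14)/2 = 0.29, v̄ = (0.58+0.27)/2 = 0.425 → q = 6.3×0.29×0.425 = 0.7765 m³/s
Q = Σ q = 5.808 m³/s

5.81 m³/s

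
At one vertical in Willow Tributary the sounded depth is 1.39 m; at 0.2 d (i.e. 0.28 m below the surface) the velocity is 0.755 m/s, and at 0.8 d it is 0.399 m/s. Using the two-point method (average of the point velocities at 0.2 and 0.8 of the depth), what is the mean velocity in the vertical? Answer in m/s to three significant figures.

0.577 m/s

v̄ = (0.755 + 0.399) / 2 = 0.5770 m/s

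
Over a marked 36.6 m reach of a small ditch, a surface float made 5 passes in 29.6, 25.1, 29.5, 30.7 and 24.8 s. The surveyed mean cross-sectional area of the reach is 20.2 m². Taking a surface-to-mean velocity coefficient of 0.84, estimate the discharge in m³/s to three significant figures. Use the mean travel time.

22.2 m³/s

t̄ = (29.6 + 25.1 + 29.5 + 30.7 + 24.8) / 5 = 27.94 s
v_surface = L / t̄ = 36.6 / 27.94 = 1.310 m/s
v_mean = 0.84 × 1.310 = 1.100 m/s
Q = A × v_mean = 20.2 × 1.100 = 22.23 m³/s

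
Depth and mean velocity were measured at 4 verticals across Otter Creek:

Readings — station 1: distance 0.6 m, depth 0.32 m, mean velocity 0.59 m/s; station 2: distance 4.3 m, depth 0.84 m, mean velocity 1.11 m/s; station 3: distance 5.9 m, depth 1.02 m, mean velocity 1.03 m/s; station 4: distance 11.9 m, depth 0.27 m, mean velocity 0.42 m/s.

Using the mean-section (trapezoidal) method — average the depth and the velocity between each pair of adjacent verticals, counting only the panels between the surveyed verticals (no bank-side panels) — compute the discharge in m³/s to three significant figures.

6.22 m³/s

Panel 1-2: Δb = 3.7 m, d̄ = (0.32+0.84)/2 = 0.58, v̄ = (0.59+1.11)/2 = 0.85 → q = 3.7×0.58×0.85 = 1.824 m³/s
Panel 2-3: Δb = 1.6 m, d̄ = (0.84+1.02)/2 = 0.93, v̄ = (1.11+1.03)/2 = 1.07 → q = 1.6×0.93×1.07 = 1.592 m³/s
Panel 3-4: Δb = 6 m, d̄ = (1.02+0.27)/2 = 0.645, v̄ = (1.03+0.42)/2 = 0.725 → q = 6×0.645×0.725 = 2.806 m³/s
Q = Σ q = 6.222 m³/s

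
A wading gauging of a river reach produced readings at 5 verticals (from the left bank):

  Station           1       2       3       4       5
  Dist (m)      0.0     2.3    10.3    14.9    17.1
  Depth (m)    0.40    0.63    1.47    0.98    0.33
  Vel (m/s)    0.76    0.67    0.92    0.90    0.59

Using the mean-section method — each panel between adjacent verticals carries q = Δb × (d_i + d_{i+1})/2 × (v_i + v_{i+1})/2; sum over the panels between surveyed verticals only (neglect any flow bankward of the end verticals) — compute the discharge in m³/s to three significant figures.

Panel 1-2: Δb = 2.3 m, d̄ = (0.40+0.63)/2 = 0.515, v̄ = (0.76+0.67)/2 = 0.715 → q = 2.3×0.515×0.715 = 0.8469 m³/s
Panel 2-3: Δb = 8 m, d̄ = (0.63+1.47)/2 = 1.05, v̄ = (0.67+0.92)/2 = 0.795 → q = 8×1.05×0.795 = 6.678 m³/s
Panel 3-4: Δb = 4.6 m, d̄ = (1.47+0.98)/2 = 1.225, v̄ = (0.92+0.90)/2 = 0.91 → q = 4.6×1.225×0.91 = 5.128 m³/s
Panel 4-5: Δb = 2.2 m, d̄ = (0.98+0.33)/2 = 0.655, v̄ = (0.90+0.59)/2 = 0.745 → q = 2.2×0.655×0.745 = 1.074 m³/s
Q = Σ q = 13.73 m³/s

13.7 m³/s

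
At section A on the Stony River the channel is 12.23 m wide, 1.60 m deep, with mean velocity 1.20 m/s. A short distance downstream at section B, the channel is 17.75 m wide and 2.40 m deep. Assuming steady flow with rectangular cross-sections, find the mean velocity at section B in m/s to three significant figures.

Q = A₁V₁ = (12.23×1.60) × 1.20 = 23.48 m³/s
A₂ = 17.75 × 2.40 = 42.60 m²
V₂ = Q/A₂ = 23.48/42.60 = 0.5512 m/s

0.551 m/s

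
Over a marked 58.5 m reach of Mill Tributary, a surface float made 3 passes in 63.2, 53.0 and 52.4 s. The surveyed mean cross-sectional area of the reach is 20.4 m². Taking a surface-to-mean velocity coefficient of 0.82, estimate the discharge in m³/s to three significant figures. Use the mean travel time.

t̄ = (63.2 + 53.0 + 52.4) / 3 = 56.2 s
v_surface = L / t̄ = 58.5 / 56.2 = 1.041 m/s
v_mean = 0.82 × 1.041 = 0.8536 m/s
Q = A × v_mean = 20.4 × 0.8536 = 17.41 m³/s

17.4 m³/s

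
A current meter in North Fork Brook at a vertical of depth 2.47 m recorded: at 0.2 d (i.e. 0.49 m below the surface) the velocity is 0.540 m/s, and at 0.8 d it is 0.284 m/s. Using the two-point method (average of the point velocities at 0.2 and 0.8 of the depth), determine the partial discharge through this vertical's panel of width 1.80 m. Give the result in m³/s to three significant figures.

1.83 m³/s

v̄ = (0.540 + 0.284) / 2 = 0.4120 m/s
q = v̄ × d × w = 0.4120 × 2.47 × 1.80 = 1.832 m³/s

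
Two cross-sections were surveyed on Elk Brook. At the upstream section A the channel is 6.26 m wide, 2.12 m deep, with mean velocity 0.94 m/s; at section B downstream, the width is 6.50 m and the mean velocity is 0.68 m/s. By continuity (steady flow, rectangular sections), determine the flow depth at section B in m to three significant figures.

2.82 m

Q = A₁V₁ = (6.26×2.12) × 0.94 = 12.47 m³/s
d₂ = Q/(b₂ V₂) = 12.47/(6.50×0.68) = 2.822 m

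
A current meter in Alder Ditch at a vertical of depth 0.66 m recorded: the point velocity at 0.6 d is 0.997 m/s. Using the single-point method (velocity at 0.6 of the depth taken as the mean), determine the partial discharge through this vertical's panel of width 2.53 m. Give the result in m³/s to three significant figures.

v̄ = v₀.₆ = 0.997 m/s
q = v̄ × d × w = 0.9970 × 0.66 × 2.53 = 1.665 m³/s

1.66 m³/s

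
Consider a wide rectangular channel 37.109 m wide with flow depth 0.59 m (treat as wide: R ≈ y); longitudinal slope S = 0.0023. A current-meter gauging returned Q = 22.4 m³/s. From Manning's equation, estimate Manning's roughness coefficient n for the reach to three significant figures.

0.0330

A = b·y = 37.109 × 0.59 = 21.89 m²
Wide channel: R ≈ y = 0.59 m
n = (1/Q)·A·R^(2/3)·S^(1/2) = (1/22.4) × 21.89 × 0.7035 × 0.04796 = 0.03297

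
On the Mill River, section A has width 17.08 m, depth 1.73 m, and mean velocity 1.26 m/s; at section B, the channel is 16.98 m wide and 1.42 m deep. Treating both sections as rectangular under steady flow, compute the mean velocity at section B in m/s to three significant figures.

Q = A₁V₁ = (17.08×1.73) × 1.26 = 37.23 m³/s
A₂ = 16.98 × 1.42 = 24.11 m²
V₂ = Q/A₂ = 37.23/24.11 = 1.544 m/s

1.54 m/s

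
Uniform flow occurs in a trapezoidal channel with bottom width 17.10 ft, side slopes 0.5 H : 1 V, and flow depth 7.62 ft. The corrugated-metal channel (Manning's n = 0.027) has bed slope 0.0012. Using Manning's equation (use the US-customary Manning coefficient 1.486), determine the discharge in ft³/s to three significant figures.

848 ft³/s

A = (b + z·y)·y = (17.10 + 0.5×7.62)×7.62 = 159.3 ft²
P = b + 2y√(1+z²) = 17.10 + 2×7.62×√(1+0.5²) = 34.14 ft
R = A/P = 159.3/34.14 = 4.667 ft
Q = (1.486/n)·A·R^(2/3)·S^(1/2) = (1.486/0.027) × 159.3 × 4.667^(2/3) × 0.0012^(1/2) = 848.4 ft³/s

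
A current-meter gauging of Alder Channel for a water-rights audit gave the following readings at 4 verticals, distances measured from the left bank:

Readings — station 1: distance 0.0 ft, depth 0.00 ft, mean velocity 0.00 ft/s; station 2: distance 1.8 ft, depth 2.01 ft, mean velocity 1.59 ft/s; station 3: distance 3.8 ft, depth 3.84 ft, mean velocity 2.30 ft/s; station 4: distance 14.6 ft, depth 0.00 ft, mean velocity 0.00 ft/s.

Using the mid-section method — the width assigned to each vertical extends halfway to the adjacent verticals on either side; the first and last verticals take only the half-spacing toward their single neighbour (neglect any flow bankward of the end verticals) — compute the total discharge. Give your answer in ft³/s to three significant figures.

62.6 ft³/s

w_2 = (3.8 − 0.0)/2 = 1.9 ft; q_2 = 1.59 × 2.01 × 1.9 = 6.072 ft³/s
w_3 = (14.6 − 1.8)/2 = 6.4 ft; q_3 = 2.30 × 3.84 × 6.4 = 56.52 ft³/s
Stations 1, 4 contribute zero (depth or velocity is 0).
Q = Σ qᵢ = 62.60 ft³/s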